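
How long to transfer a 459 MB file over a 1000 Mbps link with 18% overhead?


Effective throughput = 1000 * (1 - 18/100) = 820.0 Mbps
File size in Mb = 459 * 8 = 3672 Mb
Time = 3672 / 820.0
Time = 4.478 seconds


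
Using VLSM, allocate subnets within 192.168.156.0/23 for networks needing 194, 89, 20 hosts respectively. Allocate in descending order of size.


194 hosts -> /24 (254 usable): 192.168.156.0/24
89 hosts -> /25 (126 usable): 192.168.157.0/25
20 hosts -> /27 (30 usable): 192.168.157.128/27
Allocation: 192.168.156.0/24 (194 hosts, 254 usable); 192.168.157.0/25 (89 hosts, 126 usable); 192.168.157.128/27 (20 hosts, 30 usable)


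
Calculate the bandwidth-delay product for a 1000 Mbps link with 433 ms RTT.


BDP = bandwidth * RTT
= 1000 Mbps * 433 ms
= 1000 * 1e6 * 433 / 1000 bits
= 433000000 bits
= 54125000 bytes
= 52856.4453 KB
BDP = 433000000 bits (54125000 bytes)


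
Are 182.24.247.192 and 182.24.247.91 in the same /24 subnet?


Mask: 255.255.255.0
182.24.247.192 AND mask = 182.24.247.0
182.24.247.91 AND mask = 182.24.247.0
Yes, same subnet (182.24.247.0)


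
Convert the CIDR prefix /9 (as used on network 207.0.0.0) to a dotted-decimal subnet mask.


/9 means 9 network bits, 23 host bits
Binary: 11111111100000000000000000000000
Mask: 255.128.0.0


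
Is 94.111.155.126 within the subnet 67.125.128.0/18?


Subnet network: 67.125.128.0
Test IP AND mask: 94.111.128.0
No, 94.111.155.126 is not in 67.125.128.0/18


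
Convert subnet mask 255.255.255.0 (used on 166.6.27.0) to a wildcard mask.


Subnet mask: 255.255.255.0
Wildcard = 255.255.255.255 - subnet mask
255 - 255 = 0
255 - 255 = 0
255 - 255 = 0
255 - 0 = 255
Wildcard: 0.0.0.255


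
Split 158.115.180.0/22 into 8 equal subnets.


New prefix = 22 + 3 = 25
Each subnet has 128 addresses
  158.115.180.0/25
  158.115.180.128/25
  158.115.181.0/25
  158.115.181.128/25
  158.115.182.0/25
  158.115.182.128/25
  158.115.183.0/25
  158.115.183.128/25
Subnets: 158.115.180.0/25, 158.115.180.128/25, 158.115.181.0/25, 158.115.181.128/25, 158.115.182.0/25, 158.115.182.128/25, 158.115.183.0/25, 158.115.183.128/25


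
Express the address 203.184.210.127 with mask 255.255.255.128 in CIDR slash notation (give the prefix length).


Binary: 11111111.11111111.11111111.10000000
Count leading 1s
Prefix: /25


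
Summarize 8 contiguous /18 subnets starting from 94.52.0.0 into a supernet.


Original prefix: /18
Number of subnets: 8 = 2^3
New prefix = 18 - 3 = 15
Supernet: 94.52.0.0/15


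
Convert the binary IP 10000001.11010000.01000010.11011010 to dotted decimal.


10000001 = 129
11010000 = 208
01000010 = 66
11011010 = 218
IP: 129.208.66.218


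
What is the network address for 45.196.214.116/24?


IP:   00101101.11000100.11010110.01110100
Mask: 11111111.11111111.11111111.00000000
AND operation:
Net:  00101101.11000100.11010110.00000000
Network: 45.196.214.0/24


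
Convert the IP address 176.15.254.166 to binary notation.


176 = 10110000
15 = 00001111
254 = 11111110
166 = 10100110
Binary: 10110000.00001111.11111110.10100110


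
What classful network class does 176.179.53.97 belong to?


First octet: 176
Binary: 10110000
10xxxxxx -> Class B (128-191)
Class B, default mask 255.255.0.0 (/16)


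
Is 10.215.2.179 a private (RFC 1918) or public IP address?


RFC 1918 private ranges:
  10.0.0.0/8 (10.0.0.0 - 10.255.255.255)
  172.16.0.0/12 (172.16.0.0 - 172.31.255.255)
  192.168.0.0/16 (192.168.0.0 - 192.168.255.255)
Private (in 10.0.0.0/8)


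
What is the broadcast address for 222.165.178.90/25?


Network: 222.165.178.0/25
Host bits = 7
Set all host bits to 1:
Broadcast: 222.165.178.127


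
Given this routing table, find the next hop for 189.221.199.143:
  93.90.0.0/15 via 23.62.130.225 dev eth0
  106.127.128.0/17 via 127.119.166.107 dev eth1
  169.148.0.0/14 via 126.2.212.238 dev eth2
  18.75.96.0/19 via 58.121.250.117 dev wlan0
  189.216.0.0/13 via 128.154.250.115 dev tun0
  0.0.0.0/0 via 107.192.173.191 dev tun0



Longest prefix match for 189.221.199.143:
  /15 93.90.0.0: no
  /17 106.127.128.0: no
  /14 169.148.0.0: no
  /19 18.75.96.0: no
  /13 189.216.0.0: MATCH
  /0 0.0.0.0: MATCH
Selected: next-hop 128.154.250.115 via tun0 (matched /13)


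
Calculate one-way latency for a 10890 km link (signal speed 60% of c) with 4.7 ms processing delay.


Speed = 0.6 * 3e5 km/s = 180000 km/s
Propagation delay = 10890 / 180000 = 0.0605 s = 60.5 ms
Processing delay = 4.7 ms
Total one-way latency = 65.2 ms


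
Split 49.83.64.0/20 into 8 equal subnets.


New prefix = 20 + 3 = 23
Each subnet has 512 addresses
  49.83.64.0/23
  49.83.66.0/23
  49.83.68.0/23
  49.83.70.0/23
  49.83.72.0/23
  49.83.74.0/23
  49.83.76.0/23
  49.83.78.0/23
Subnets: 49.83.64.0/23, 49.83.66.0/23, 49.83.68.0/23, 49.83.70.0/23, 49.83.72.0/23, 49.83.74.0/23, 49.83.76.0/23, 49.83.78.0/23


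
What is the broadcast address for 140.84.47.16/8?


Network: 140.0.0.0/8
Host bits = 24
Set all host bits to 1:
Broadcast: 140.255.255.255


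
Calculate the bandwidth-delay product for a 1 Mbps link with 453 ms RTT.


BDP = bandwidth * RTT
= 1 Mbps * 453 ms
= 1 * 1e6 * 453 / 1000 bits
= 453000 bits
= 56625 bytes
= 55.2979 KB
BDP = 453000 bits (56625 bytes)


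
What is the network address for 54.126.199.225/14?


IP:   00110110.01111110.11000111.11100001
Mask: 11111111.11111100.00000000.00000000
AND operation:
Net:  00110110.01111100.00000000.00000000
Network: 54.124.0.0/14


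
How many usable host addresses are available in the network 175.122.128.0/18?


Host bits = 32 - 18 = 14
Total addresses = 2^14 = 16384
Usable = total - 2 (network and broadcast)
Usable hosts: 16382


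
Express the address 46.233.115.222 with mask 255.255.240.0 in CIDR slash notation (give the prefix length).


Binary: 11111111.11111111.11110000.00000000
Count leading 1s
Prefix: /20


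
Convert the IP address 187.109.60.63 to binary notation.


187 = 10111011
109 = 01101101
60 = 00111100
63 = 00111111
Binary: 10111011.01101101.00111100.00111111


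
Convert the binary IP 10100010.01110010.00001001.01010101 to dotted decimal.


10100010 = 162
01110010 = 114
00001001 = 9
01010101 = 85
IP: 162.114.9.85


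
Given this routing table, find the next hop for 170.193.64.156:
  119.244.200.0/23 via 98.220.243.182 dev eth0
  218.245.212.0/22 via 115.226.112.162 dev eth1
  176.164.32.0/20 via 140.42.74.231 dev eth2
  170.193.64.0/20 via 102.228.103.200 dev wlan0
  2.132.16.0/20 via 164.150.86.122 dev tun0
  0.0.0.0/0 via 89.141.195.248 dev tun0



Longest prefix match for 170.193.64.156:
  /23 119.244.200.0: no
  /22 218.245.212.0: no
  /20 176.164.32.0: no
  /20 170.193.64.0: MATCH
  /20 2.132.16.0: no
  /0 0.0.0.0: MATCH
Selected: next-hop 102.228.103.200 via wlan0 (matched /20)


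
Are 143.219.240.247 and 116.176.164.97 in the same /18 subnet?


Mask: 255.255.192.0
143.219.240.247 AND mask = 143.219.192.0
116.176.164.97 AND mask = 116.176.128.0
No, different subnets (143.219.192.0 vs 116.176.128.0)


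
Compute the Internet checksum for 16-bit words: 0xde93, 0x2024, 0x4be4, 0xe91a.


Sum all words (with carry folding):
+ 0xde93 = 0xde93
+ 0x2024 = 0xfeb7
+ 0x4be4 = 0x4a9c
+ 0xe91a = 0x33b7
One's complement: ~0x33b7
Checksum = 0xcc48


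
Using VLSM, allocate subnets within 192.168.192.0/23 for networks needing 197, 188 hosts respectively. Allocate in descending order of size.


197 hosts -> /24 (254 usable): 192.168.192.0/24
188 hosts -> /24 (254 usable): 192.168.193.0/24
Allocation: 192.168.192.0/24 (197 hosts, 254 usable); 192.168.193.0/24 (188 hosts, 254 usable)


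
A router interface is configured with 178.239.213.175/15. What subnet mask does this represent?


/15 means 15 network bits, 17 host bits
Binary: 11111111111111100000000000000000
Mask: 255.254.0.0


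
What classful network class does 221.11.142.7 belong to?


First octet: 221
Binary: 11011101
110xxxxx -> Class C (192-223)
Class C, default mask 255.255.255.0 (/24)


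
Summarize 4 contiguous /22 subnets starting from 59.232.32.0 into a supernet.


Original prefix: /22
Number of subnets: 4 = 2^2
New prefix = 22 - 2 = 20
Supernet: 59.232.32.0/20


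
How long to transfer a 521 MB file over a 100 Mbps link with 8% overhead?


Effective throughput = 100 * (1 - 8/100) = 92 Mbps
File size in Mb = 521 * 8 = 4168 Mb
Time = 4168 / 92
Time = 45.3043 seconds


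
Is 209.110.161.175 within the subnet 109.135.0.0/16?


Subnet network: 109.135.0.0
Test IP AND mask: 209.110.0.0
No, 209.110.161.175 is not in 109.135.0.0/16


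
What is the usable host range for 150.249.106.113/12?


Network: 150.240.0.0
Broadcast: 150.255.255.255
First usable = network + 1
Last usable = broadcast - 1
Range: 150.240.0.1 to 150.255.255.254


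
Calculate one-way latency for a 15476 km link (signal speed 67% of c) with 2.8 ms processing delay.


Speed = 0.67 * 3e5 km/s = 201000 km/s
Propagation delay = 15476 / 201000 = 0.077 s = 76.995 ms
Processing delay = 2.8 ms
Total one-way latency = 79.795 ms


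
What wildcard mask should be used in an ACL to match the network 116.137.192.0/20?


Subnet mask: 255.255.240.0
Wildcard = 255.255.255.255 - subnet mask
255 - 255 = 0
255 - 255 = 0
255 - 240 = 15
255 - 0 = 255
Wildcard: 0.0.15.255


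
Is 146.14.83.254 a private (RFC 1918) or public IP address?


RFC 1918 private ranges:
  10.0.0.0/8 (10.0.0.0 - 10.255.255.255)
  172.16.0.0/12 (172.16.0.0 - 172.31.255.255)
  192.168.0.0/16 (192.168.0.0 - 192.168.255.255)
Public (not in any RFC 1918 range)


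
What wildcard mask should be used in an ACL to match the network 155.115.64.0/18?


Subnet mask: 255.255.192.0
Wildcard = 255.255.255.255 - subnet mask
255 - 255 = 0
255 - 255 = 0
255 - 192 = 63
255 - 0 = 255
Wildcard: 0.0.63.255


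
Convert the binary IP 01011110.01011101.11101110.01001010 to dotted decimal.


01011110 = 94
01011101 = 93
11101110 = 238
01001010 = 74
IP: 94.93.238.74


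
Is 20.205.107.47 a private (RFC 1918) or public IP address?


RFC 1918 private ranges:
  10.0.0.0/8 (10.0.0.0 - 10.255.255.255)
  172.16.0.0/12 (172.16.0.0 - 172.31.255.255)
  192.168.0.0/16 (192.168.0.0 - 192.168.255.255)
Public (not in any RFC 1918 range)


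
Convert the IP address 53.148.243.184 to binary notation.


53 = 00110101
148 = 10010100
243 = 11110011
184 = 10111000
Binary: 00110101.10010100.11110011.10111000


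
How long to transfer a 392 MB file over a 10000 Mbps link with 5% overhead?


Effective throughput = 10000 * (1 - 5/100) = 9500 Mbps
File size in Mb = 392 * 8 = 3136 Mb
Time = 3136 / 9500
Time = 0.3301 seconds


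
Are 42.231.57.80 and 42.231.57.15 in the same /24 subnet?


Mask: 255.255.255.0
42.231.57.80 AND mask = 42.231.57.0
42.231.57.15 AND mask = 42.231.57.0
Yes, same subnet (42.231.57.0)


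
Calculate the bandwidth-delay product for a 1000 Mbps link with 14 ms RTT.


BDP = bandwidth * RTT
= 1000 Mbps * 14 ms
= 1000 * 1e6 * 14 / 1000 bits
= 14000000 bits
= 1750000 bytes
= 1708.9844 KB
BDP = 14000000 bits (1750000 bytes)


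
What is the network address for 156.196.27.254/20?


IP:   10011100.11000100.00011011.11111110
Mask: 11111111.11111111.11110000.00000000
AND operation:
Net:  10011100.11000100.00010000.00000000
Network: 156.196.16.0/20


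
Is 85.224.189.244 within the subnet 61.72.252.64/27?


Subnet network: 61.72.252.64
Test IP AND mask: 85.224.189.224
No, 85.224.189.244 is not in 61.72.252.64/27


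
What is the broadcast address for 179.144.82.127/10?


Network: 179.128.0.0/10
Host bits = 22
Set all host bits to 1:
Broadcast: 179.191.255.255


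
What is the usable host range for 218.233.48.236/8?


Network: 218.0.0.0
Broadcast: 218.255.255.255
First usable = network + 1
Last usable = broadcast - 1
Range: 218.0.0.1 to 218.255.255.254


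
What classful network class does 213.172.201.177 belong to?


First octet: 213
Binary: 11010101
110xxxxx -> Class C (192-223)
Class C, default mask 255.255.255.0 (/24)


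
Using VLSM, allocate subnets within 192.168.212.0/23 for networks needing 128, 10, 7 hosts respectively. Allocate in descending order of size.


128 hosts -> /24 (254 usable): 192.168.212.0/24
10 hosts -> /28 (14 usable): 192.168.213.0/28
7 hosts -> /28 (14 usable): 192.168.213.16/28
Allocation: 192.168.212.0/24 (128 hosts, 254 usable); 192.168.213.0/28 (10 hosts, 14 usable); 192.168.213.16/28 (7 hosts, 14 usable)


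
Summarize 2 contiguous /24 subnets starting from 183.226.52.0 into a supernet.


Original prefix: /24
Number of subnets: 2 = 2^1
New prefix = 24 - 1 = 23
Supernet: 183.226.52.0/23


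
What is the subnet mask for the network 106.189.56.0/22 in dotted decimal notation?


/22 means 22 network bits, 10 host bits
Binary: 11111111111111111111110000000000
Mask: 255.255.252.0


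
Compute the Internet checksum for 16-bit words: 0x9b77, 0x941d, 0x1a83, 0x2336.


Sum all words (with carry folding):
+ 0x9b77 = 0x9b77
+ 0x941d = 0x2f95
+ 0x1a83 = 0x4a18
+ 0x2336 = 0x6d4e
One's complement: ~0x6d4e
Checksum = 0x92b1


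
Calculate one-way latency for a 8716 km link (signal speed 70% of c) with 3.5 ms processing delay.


Speed = 0.7 * 3e5 km/s = 210000 km/s
Propagation delay = 8716 / 210000 = 0.0415 s = 41.5048 ms
Processing delay = 3.5 ms
Total one-way latency = 45.0048 ms


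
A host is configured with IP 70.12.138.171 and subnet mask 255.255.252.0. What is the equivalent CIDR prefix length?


Binary: 11111111.11111111.11111100.00000000
Count leading 1s
Prefix: /22


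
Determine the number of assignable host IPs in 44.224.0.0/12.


Host bits = 32 - 12 = 20
Total addresses = 2^20 = 1048576
Usable = total - 2 (network and broadcast)
Usable hosts: 1048574


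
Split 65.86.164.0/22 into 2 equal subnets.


New prefix = 22 + 1 = 23
Each subnet has 512 addresses
  65.86.164.0/23
  65.86.166.0/23
Subnets: 65.86.164.0/23, 65.86.166.0/23


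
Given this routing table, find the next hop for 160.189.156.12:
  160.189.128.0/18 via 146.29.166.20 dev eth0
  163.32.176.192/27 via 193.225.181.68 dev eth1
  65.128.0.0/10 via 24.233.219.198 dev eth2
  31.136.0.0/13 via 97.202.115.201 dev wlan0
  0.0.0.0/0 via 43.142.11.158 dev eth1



Longest prefix match for 160.189.156.12:
  /18 160.189.128.0: MATCH
  /27 163.32.176.192: no
  /10 65.128.0.0: no
  /13 31.136.0.0: no
  /0 0.0.0.0: MATCH
Selected: next-hop 146.29.166.20 via eth0 (matched /18)


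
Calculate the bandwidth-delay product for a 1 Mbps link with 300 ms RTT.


BDP = bandwidth * RTT
= 1 Mbps * 300 ms
= 1 * 1e6 * 300 / 1000 bits
= 300000 bits
= 37500 bytes
= 36.6211 KB
BDP = 300000 bits (37500 bytes)


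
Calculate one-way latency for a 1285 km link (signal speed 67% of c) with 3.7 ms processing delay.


Speed = 0.67 * 3e5 km/s = 201000 km/s
Propagation delay = 1285 / 201000 = 0.0064 s = 6.393 ms
Processing delay = 3.7 ms
Total one-way latency = 10.093 ms


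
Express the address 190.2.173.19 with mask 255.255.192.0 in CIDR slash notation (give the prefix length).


Binary: 11111111.11111111.11000000.00000000
Count leading 1s
Prefix: /18


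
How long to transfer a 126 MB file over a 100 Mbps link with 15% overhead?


Effective throughput = 100 * (1 - 15/100) = 85 Mbps
File size in Mb = 126 * 8 = 1008 Mb
Time = 1008 / 85
Time = 11.8588 seconds


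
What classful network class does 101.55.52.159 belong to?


First octet: 101
Binary: 01100101
0xxxxxxx -> Class A (1-126)
Class A, default mask 255.0.0.0 (/8)


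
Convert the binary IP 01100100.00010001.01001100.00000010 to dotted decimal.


01100100 = 100
00010001 = 17
01001100 = 76
00000010 = 2
IP: 100.17.76.2


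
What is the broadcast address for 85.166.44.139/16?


Network: 85.166.0.0/16
Host bits = 16
Set all host bits to 1:
Broadcast: 85.166.255.255


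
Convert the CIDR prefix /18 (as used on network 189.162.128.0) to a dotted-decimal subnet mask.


/18 means 18 network bits, 14 host bits
Binary: 11111111111111111100000000000000
Mask: 255.255.192.0


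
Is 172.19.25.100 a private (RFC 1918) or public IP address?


RFC 1918 private ranges:
  10.0.0.0/8 (10.0.0.0 - 10.255.255.255)
  172.16.0.0/12 (172.16.0.0 - 172.31.255.255)
  192.168.0.0/16 (192.168.0.0 - 192.168.255.255)
Private (in 172.16.0.0/12)


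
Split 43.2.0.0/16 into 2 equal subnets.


New prefix = 16 + 1 = 17
Each subnet has 32768 addresses
  43.2.0.0/17
  43.2.128.0/17
Subnets: 43.2.0.0/17, 43.2.128.0/17


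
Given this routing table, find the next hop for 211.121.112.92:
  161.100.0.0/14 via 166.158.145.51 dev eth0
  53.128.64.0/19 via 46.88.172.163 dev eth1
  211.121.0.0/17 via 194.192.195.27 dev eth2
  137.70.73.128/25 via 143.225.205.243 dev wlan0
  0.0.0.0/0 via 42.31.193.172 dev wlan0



Longest prefix match for 211.121.112.92:
  /14 161.100.0.0: no
  /19 53.128.64.0: no
  /17 211.121.0.0: MATCH
  /25 137.70.73.128: no
  /0 0.0.0.0: MATCH
Selected: next-hop 194.192.195.27 via eth2 (matched /17)


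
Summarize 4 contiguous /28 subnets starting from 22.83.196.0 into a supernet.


Original prefix: /28
Number of subnets: 4 = 2^2
New prefix = 28 - 2 = 26
Supernet: 22.83.196.0/26


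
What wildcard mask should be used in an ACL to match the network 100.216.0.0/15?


Subnet mask: 255.254.0.0
Wildcard = 255.255.255.255 - subnet mask
255 - 255 = 0
255 - 254 = 1
255 - 0 = 255
255 - 0 = 255
Wildcard: 0.1.255.255


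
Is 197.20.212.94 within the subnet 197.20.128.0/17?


Subnet network: 197.20.128.0
Test IP AND mask: 197.20.128.0
Yes, 197.20.212.94 is in 197.20.128.0/17


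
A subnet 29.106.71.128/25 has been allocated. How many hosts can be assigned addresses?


Host bits = 32 - 25 = 7
Total addresses = 2^7 = 128
Usable = total - 2 (network and broadcast)
Usable hosts: 126


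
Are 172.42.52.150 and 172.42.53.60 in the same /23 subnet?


Mask: 255.255.254.0
172.42.52.150 AND mask = 172.42.52.0
172.42.53.60 AND mask = 172.42.52.0
Yes, same subnet (172.42.52.0)


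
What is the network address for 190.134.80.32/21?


IP:   10111110.10000110.01010000.00100000
Mask: 11111111.11111111.11111000.00000000
AND operation:
Net:  10111110.10000110.01010000.00000000
Network: 190.134.80.0/21


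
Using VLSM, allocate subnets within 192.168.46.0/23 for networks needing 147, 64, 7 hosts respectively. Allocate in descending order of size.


147 hosts -> /24 (254 usable): 192.168.46.0/24
64 hosts -> /25 (126 usable): 192.168.47.0/25
7 hosts -> /28 (14 usable): 192.168.47.128/28
Allocation: 192.168.46.0/24 (147 hosts, 254 usable); 192.168.47.0/25 (64 hosts, 126 usable); 192.168.47.128/28 (7 hosts, 14 usable)


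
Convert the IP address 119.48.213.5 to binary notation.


119 = 01110111
48 = 00110000
213 = 11010101
5 = 00000101
Binary: 01110111.00110000.11010101.00000101


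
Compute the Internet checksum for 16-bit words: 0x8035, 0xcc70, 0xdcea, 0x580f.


Sum all words (with carry folding):
+ 0x8035 = 0x8035
+ 0xcc70 = 0x4ca6
+ 0xdcea = 0x2991
+ 0x580f = 0x81a0
One's complement: ~0x81a0
Checksum = 0x7e5f


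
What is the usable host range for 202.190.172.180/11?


Network: 202.160.0.0
Broadcast: 202.191.255.255
First usable = network + 1
Last usable = broadcast - 1
Range: 202.160.0.1 to 202.191.255.254


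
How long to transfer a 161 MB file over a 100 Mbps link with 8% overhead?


Effective throughput = 100 * (1 - 8/100) = 92 Mbps
File size in Mb = 161 * 8 = 1288 Mb
Time = 1288 / 92
Time = 14 seconds


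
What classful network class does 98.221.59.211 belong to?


First octet: 98
Binary: 01100010
0xxxxxxx -> Class A (1-126)
Class A, default mask 255.0.0.0 (/8)


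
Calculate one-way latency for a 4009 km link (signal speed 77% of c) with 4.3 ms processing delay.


Speed = 0.77 * 3e5 km/s = 231000 km/s
Propagation delay = 4009 / 231000 = 0.0174 s = 17.355 ms
Processing delay = 4.3 ms
Total one-way latency = 21.655 ms


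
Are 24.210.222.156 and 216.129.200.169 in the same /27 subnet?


Mask: 255.255.255.224
24.210.222.156 AND mask = 24.210.222.128
216.129.200.169 AND mask = 216.129.200.160
No, different subnets (24.210.222.128 vs 216.129.200.160)


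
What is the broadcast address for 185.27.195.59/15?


Network: 185.26.0.0/15
Host bits = 17
Set all host bits to 1:
Broadcast: 185.27.255.255


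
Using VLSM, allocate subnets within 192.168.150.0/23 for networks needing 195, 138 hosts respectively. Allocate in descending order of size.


195 hosts -> /24 (254 usable): 192.168.150.0/24
138 hosts -> /24 (254 usable): 192.168.151.0/24
Allocation: 192.168.150.0/24 (195 hosts, 254 usable); 192.168.151.0/24 (138 hosts, 254 usable)


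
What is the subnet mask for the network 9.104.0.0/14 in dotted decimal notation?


/14 means 14 network bits, 18 host bits
Binary: 11111111111111000000000000000000
Mask: 255.252.0.0


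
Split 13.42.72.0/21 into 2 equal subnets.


New prefix = 21 + 1 = 22
Each subnet has 1024 addresses
  13.42.72.0/22
  13.42.76.0/22
Subnets: 13.42.72.0/22, 13.42.76.0/22


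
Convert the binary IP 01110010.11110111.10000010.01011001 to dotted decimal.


01110010 = 114
11110111 = 247
10000010 = 130
01011001 = 89
IP: 114.247.130.89


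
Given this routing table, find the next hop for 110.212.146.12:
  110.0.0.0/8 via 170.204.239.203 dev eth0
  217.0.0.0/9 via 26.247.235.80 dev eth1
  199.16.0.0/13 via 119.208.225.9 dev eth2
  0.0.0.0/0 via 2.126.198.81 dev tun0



Longest prefix match for 110.212.146.12:
  /8 110.0.0.0: MATCH
  /9 217.0.0.0: no
  /13 199.16.0.0: no
  /0 0.0.0.0: MATCH
Selected: next-hop 170.204.239.203 via eth0 (matched /8)


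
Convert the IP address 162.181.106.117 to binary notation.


162 = 10100010
181 = 10110101
106 = 01101010
117 = 01110101
Binary: 10100010.10110101.01101010.01110101


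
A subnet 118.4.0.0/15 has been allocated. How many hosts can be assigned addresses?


Host bits = 32 - 15 = 17
Total addresses = 2^17 = 131072
Usable = total - 2 (network and broadcast)
Usable hosts: 131070


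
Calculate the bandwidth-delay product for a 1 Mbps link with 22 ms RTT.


BDP = bandwidth * RTT
= 1 Mbps * 22 ms
= 1 * 1e6 * 22 / 1000 bits
= 22000 bits
= 2750 bytes
= 2.6855 KB
BDP = 22000 bits (2750 bytes)


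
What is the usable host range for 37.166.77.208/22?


Network: 37.166.76.0
Broadcast: 37.166.79.255
First usable = network + 1
Last usable = broadcast - 1
Range: 37.166.76.1 to 37.166.79.254


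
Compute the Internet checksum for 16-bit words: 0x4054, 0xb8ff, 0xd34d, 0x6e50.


Sum all words (with carry folding):
+ 0x4054 = 0x4054
+ 0xb8ff = 0xf953
+ 0xd34d = 0xcca1
+ 0x6e50 = 0x3af2
One's complement: ~0x3af2
Checksum = 0xc50d


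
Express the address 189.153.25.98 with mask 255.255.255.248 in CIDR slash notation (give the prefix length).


Binary: 11111111.11111111.11111111.11111000
Count leading 1s
Prefix: /29


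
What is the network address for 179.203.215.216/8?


IP:   10110011.11001011.11010111.11011000
Mask: 11111111.00000000.00000000.00000000
AND operation:
Net:  10110011.00000000.00000000.00000000
Network: 179.0.0.0/8


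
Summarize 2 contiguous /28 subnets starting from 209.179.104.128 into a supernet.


Original prefix: /28
Number of subnets: 2 = 2^1
New prefix = 28 - 1 = 27
Supernet: 209.179.104.128/27


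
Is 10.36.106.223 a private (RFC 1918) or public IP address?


RFC 1918 private ranges:
  10.0.0.0/8 (10.0.0.0 - 10.255.255.255)
  172.16.0.0/12 (172.16.0.0 - 172.31.255.255)
  192.168.0.0/16 (192.168.0.0 - 192.168.255.255)
Private (in 10.0.0.0/8)


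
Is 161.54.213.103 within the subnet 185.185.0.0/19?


Subnet network: 185.185.0.0
Test IP AND mask: 161.54.192.0
No, 161.54.213.103 is not in 185.185.0.0/19


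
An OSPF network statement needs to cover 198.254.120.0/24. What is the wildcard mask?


Subnet mask: 255.255.255.0
Wildcard = 255.255.255.255 - subnet mask
255 - 255 = 0
255 - 255 = 0
255 - 255 = 0
255 - 0 = 255
Wildcard: 0.0.0.255


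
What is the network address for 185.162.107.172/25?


IP:   10111001.10100010.01101011.10101100
Mask: 11111111.11111111.11111111.10000000
AND operation:
Net:  10111001.10100010.01101011.10000000
Network: 185.162.107.128/25


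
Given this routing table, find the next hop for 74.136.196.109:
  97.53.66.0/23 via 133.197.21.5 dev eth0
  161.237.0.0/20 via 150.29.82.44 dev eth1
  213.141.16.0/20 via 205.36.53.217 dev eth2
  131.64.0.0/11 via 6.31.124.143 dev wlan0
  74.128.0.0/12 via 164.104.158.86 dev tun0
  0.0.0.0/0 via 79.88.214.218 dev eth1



Longest prefix match for 74.136.196.109:
  /23 97.53.66.0: no
  /20 161.237.0.0: no
  /20 213.141.16.0: no
  /11 131.64.0.0: no
  /12 74.128.0.0: MATCH
  /0 0.0.0.0: MATCH
Selected: next-hop 164.104.158.86 via tun0 (matched /12)


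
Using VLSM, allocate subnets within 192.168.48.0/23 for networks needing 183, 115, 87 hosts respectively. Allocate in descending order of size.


183 hosts -> /24 (254 usable): 192.168.48.0/24
115 hosts -> /25 (126 usable): 192.168.49.0/25
87 hosts -> /25 (126 usable): 192.168.49.128/25
Allocation: 192.168.48.0/24 (183 hosts, 254 usable); 192.168.49.0/25 (115 hosts, 126 usable); 192.168.49.128/25 (87 hosts, 126 usable)


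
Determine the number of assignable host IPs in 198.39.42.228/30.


Host bits = 32 - 30 = 2
Total addresses = 2^2 = 4
Usable = total - 2 (network and broadcast)
Usable hosts: 2


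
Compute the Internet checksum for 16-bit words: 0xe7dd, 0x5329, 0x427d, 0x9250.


Sum all words (with carry folding):
+ 0xe7dd = 0xe7dd
+ 0x5329 = 0x3b07
+ 0x427d = 0x7d84
+ 0x9250 = 0x0fd5
One's complement: ~0x0fd5
Checksum = 0xf02a


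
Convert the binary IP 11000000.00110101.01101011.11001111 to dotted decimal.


11000000 = 192
00110101 = 53
01101011 = 107
11001111 = 207
IP: 192.53.107.207


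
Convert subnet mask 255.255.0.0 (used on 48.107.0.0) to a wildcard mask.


Subnet mask: 255.255.0.0
Wildcard = 255.255.255.255 - subnet mask
255 - 255 = 0
255 - 255 = 0
255 - 0 = 255
255 - 0 = 255
Wildcard: 0.0.255.255


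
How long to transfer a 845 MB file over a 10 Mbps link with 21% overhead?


Effective throughput = 10 * (1 - 21/100) = 7.9 Mbps
File size in Mb = 845 * 8 = 6760 Mb
Time = 6760 / 7.9
Time = 855.6962 seconds


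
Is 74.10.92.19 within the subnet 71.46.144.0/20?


Subnet network: 71.46.144.0
Test IP AND mask: 74.10.80.0
No, 74.10.92.19 is not in 71.46.144.0/20


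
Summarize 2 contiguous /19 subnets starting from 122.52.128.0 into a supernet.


Original prefix: /19
Number of subnets: 2 = 2^1
New prefix = 19 - 1 = 18
Supernet: 122.52.128.0/18


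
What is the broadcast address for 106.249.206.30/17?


Network: 106.249.128.0/17
Host bits = 15
Set all host bits to 1:
Broadcast: 106.249.255.255


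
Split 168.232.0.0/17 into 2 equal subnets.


New prefix = 17 + 1 = 18
Each subnet has 16384 addresses
  168.232.0.0/18
  168.232.64.0/18
Subnets: 168.232.0.0/18, 168.232.64.0/18


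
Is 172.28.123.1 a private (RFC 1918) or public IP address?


RFC 1918 private ranges:
  10.0.0.0/8 (10.0.0.0 - 10.255.255.255)
  172.16.0.0/12 (172.16.0.0 - 172.31.255.255)
  192.168.0.0/16 (192.168.0.0 - 192.168.255.255)
Private (in 172.16.0.0/12)


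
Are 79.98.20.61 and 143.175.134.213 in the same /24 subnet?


Mask: 255.255.255.0
79.98.20.61 AND mask = 79.98.20.0
143.175.134.213 AND mask = 143.175.134.0
No, different subnets (79.98.20.0 vs 143.175.134.0)


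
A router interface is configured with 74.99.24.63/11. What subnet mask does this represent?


/11 means 11 network bits, 21 host bits
Binary: 11111111111000000000000000000000
Mask: 255.224.0.0


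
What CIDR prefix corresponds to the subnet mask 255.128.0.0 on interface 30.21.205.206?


Binary: 11111111.10000000.00000000.00000000
Count leading 1s
Prefix: /9


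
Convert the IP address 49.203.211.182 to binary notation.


49 = 00110001
203 = 11001011
211 = 11010011
182 = 10110110
Binary: 00110001.11001011.11010011.10110110


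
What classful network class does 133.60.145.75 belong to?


First octet: 133
Binary: 10000101
10xxxxxx -> Class B (128-191)
Class B, default mask 255.255.0.0 (/16)


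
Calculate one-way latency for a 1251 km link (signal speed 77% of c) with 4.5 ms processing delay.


Speed = 0.77 * 3e5 km/s = 231000 km/s
Propagation delay = 1251 / 231000 = 0.0054 s = 5.4156 ms
Processing delay = 4.5 ms
Total one-way latency = 9.9156 ms


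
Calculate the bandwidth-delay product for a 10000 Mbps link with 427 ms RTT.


BDP = bandwidth * RTT
= 10000 Mbps * 427 ms
= 10000 * 1e6 * 427 / 1000 bits
= 4270000000 bits
= 533750000 bytes
= 521240.2344 KB
BDP = 4270000000 bits (533750000 bytes)


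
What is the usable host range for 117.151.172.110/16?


Network: 117.151.0.0
Broadcast: 117.151.255.255
First usable = network + 1
Last usable = broadcast - 1
Range: 117.151.0.1 to 117.151.255.254


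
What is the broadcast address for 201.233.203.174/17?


Network: 201.233.128.0/17
Host bits = 15
Set all host bits to 1:
Broadcast: 201.233.255.255


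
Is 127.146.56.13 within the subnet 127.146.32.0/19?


Subnet network: 127.146.32.0
Test IP AND mask: 127.146.32.0
Yes, 127.146.56.13 is in 127.146.32.0/19


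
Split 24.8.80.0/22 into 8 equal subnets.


New prefix = 22 + 3 = 25
Each subnet has 128 addresses
  24.8.80.0/25
  24.8.80.128/25
  24.8.81.0/25
  24.8.81.128/25
  24.8.82.0/25
  24.8.82.128/25
  24.8.83.0/25
  24.8.83.128/25
Subnets: 24.8.80.0/25, 24.8.80.128/25, 24.8.81.0/25, 24.8.81.128/25, 24.8.82.0/25, 24.8.82.128/25, 24.8.83.0/25, 24.8.83.128/25


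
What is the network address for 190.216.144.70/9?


IP:   10111110.11011000.10010000.01000110
Mask: 11111111.10000000.00000000.00000000
AND operation:
Net:  10111110.10000000.00000000.00000000
Network: 190.128.0.0/9


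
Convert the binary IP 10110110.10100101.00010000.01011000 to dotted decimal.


10110110 = 182
10100101 = 165
00010000 = 16
01011000 = 88
IP: 182.165.16.88


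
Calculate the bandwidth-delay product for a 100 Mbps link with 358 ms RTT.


BDP = bandwidth * RTT
= 100 Mbps * 358 ms
= 100 * 1e6 * 358 / 1000 bits
= 35800000 bits
= 4475000 bytes
= 4370.1172 KB
BDP = 35800000 bits (4475000 bytes)


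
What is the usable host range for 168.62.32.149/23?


Network: 168.62.32.0
Broadcast: 168.62.33.255
First usable = network + 1
Last usable = broadcast - 1
Range: 168.62.32.1 to 168.62.33.254


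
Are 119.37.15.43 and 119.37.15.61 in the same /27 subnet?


Mask: 255.255.255.224
119.37.15.43 AND mask = 119.37.15.32
119.37.15.61 AND mask = 119.37.15.32
Yes, same subnet (119.37.15.32)


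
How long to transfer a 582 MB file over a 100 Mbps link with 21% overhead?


Effective throughput = 100 * (1 - 21/100) = 79 Mbps
File size in Mb = 582 * 8 = 4656 Mb
Time = 4656 / 79
Time = 58.9367 seconds


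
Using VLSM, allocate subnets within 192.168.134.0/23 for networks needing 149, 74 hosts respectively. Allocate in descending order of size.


149 hosts -> /24 (254 usable): 192.168.134.0/24
74 hosts -> /25 (126 usable): 192.168.135.0/25
Allocation: 192.168.134.0/24 (149 hosts, 254 usable); 192.168.135.0/25 (74 hosts, 126 usable)


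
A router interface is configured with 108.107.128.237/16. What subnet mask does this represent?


/16 means 16 network bits, 16 host bits
Binary: 11111111111111110000000000000000
Mask: 255.255.0.0


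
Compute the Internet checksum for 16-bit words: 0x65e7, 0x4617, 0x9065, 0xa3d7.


Sum all words (with carry folding):
+ 0x65e7 = 0x65e7
+ 0x4617 = 0xabfe
+ 0x9065 = 0x3c64
+ 0xa3d7 = 0xe03b
One's complement: ~0xe03b
Checksum = 0x1fc4


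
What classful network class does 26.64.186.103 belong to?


First octet: 26
Binary: 00011010
0xxxxxxx -> Class A (1-126)
Class A, default mask 255.0.0.0 (/8)


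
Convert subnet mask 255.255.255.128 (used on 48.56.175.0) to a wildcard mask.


Subnet mask: 255.255.255.128
Wildcard = 255.255.255.255 - subnet mask
255 - 255 = 0
255 - 255 = 0
255 - 255 = 0
255 - 128 = 127
Wildcard: 0.0.0.127


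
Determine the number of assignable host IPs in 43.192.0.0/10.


Host bits = 32 - 10 = 22
Total addresses = 2^22 = 4194304
Usable = total - 2 (network and broadcast)
Usable hosts: 4194302


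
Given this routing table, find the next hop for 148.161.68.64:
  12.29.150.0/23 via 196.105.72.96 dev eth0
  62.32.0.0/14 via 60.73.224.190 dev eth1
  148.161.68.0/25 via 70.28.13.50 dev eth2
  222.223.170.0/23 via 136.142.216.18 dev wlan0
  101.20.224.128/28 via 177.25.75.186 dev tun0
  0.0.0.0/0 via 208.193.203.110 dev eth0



Longest prefix match for 148.161.68.64:
  /23 12.29.150.0: no
  /14 62.32.0.0: no
  /25 148.161.68.0: MATCH
  /23 222.223.170.0: no
  /28 101.20.224.128: no
  /0 0.0.0.0: MATCH
Selected: next-hop 70.28.13.50 via eth2 (matched /25)


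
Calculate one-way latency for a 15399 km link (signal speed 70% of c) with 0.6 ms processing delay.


Speed = 0.7 * 3e5 km/s = 210000 km/s
Propagation delay = 15399 / 210000 = 0.0733 s = 73.3286 ms
Processing delay = 0.6 ms
Total one-way latency = 73.9286 ms


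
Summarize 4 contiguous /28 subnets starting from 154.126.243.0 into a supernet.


Original prefix: /28
Number of subnets: 4 = 2^2
New prefix = 28 - 2 = 26
Supernet: 154.126.243.0/26


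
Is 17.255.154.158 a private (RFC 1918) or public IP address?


RFC 1918 private ranges:
  10.0.0.0/8 (10.0.0.0 - 10.255.255.255)
  172.16.0.0/12 (172.16.0.0 - 172.31.255.255)
  192.168.0.0/16 (192.168.0.0 - 192.168.255.255)
Public (not in any RFC 1918 range)


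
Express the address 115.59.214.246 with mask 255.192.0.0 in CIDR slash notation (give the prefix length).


Binary: 11111111.11000000.00000000.00000000
Count leading 1s
Prefix: /10


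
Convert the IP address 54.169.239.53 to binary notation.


54 = 00110110
169 = 10101001
239 = 11101111
53 = 00110101
Binary: 00110110.10101001.11101111.00110101


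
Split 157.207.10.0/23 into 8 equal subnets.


New prefix = 23 + 3 = 26
Each subnet has 64 addresses
  157.207.10.0/26
  157.207.10.64/26
  157.207.10.128/26
  157.207.10.192/26
  157.207.11.0/26
  157.207.11.64/26
  157.207.11.128/26
  157.207.11.192/26
Subnets: 157.207.10.0/26, 157.207.10.64/26, 157.207.10.128/26, 157.207.10.192/26, 157.207.11.0/26, 157.207.11.64/26, 157.207.11.128/26, 157.207.11.192/26


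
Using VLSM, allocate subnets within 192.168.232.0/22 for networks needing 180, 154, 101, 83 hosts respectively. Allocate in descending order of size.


180 hosts -> /24 (254 usable): 192.168.232.0/24
154 hosts -> /24 (254 usable): 192.168.233.0/24
101 hosts -> /25 (126 usable): 192.168.234.0/25
83 hosts -> /25 (126 usable): 192.168.234.128/25
Allocation: 192.168.232.0/24 (180 hosts, 254 usable); 192.168.233.0/24 (154 hosts, 254 usable); 192.168.234.0/25 (101 hosts, 126 usable); 192.168.234.128/25 (83 hosts, 126 usable)


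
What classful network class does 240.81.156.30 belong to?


First octet: 240
Binary: 11110000
1111xxxx -> Class E (240-255)
Class E (reserved), default mask N/A


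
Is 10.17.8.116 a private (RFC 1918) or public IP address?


RFC 1918 private ranges:
  10.0.0.0/8 (10.0.0.0 - 10.255.255.255)
  172.16.0.0/12 (172.16.0.0 - 172.31.255.255)
  192.168.0.0/16 (192.168.0.0 - 192.168.255.255)
Private (in 10.0.0.0/8)


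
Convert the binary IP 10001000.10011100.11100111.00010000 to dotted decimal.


10001000 = 136
10011100 = 156
11100111 = 231
00010000 = 16
IP: 136.156.231.16


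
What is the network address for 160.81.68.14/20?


IP:   10100000.01010001.01000100.00001110
Mask: 11111111.11111111.11110000.00000000
AND operation:
Net:  10100000.01010001.01000000.00000000
Network: 160.81.64.0/20


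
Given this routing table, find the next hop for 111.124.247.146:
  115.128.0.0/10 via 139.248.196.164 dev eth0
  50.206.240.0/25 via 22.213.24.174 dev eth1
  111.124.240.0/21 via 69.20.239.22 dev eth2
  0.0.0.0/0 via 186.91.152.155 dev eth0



Longest prefix match for 111.124.247.146:
  /10 115.128.0.0: no
  /25 50.206.240.0: no
  /21 111.124.240.0: MATCH
  /0 0.0.0.0: MATCH
Selected: next-hop 69.20.239.22 via eth2 (matched /21)


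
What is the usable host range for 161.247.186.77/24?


Network: 161.247.186.0
Broadcast: 161.247.186.255
First usable = network + 1
Last usable = broadcast - 1
Range: 161.247.186.1 to 161.247.186.254


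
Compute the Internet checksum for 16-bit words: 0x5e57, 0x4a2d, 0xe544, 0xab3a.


Sum all words (with carry folding):
+ 0x5e57 = 0x5e57
+ 0x4a2d = 0xa884
+ 0xe544 = 0x8dc9
+ 0xab3a = 0x3904
One's complement: ~0x3904
Checksum = 0xc6fb


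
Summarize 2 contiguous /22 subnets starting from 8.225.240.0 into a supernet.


Original prefix: /22
Number of subnets: 2 = 2^1
New prefix = 22 - 1 = 21
Supernet: 8.225.240.0/21


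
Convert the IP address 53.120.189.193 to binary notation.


53 = 00110101
120 = 01111000
189 = 10111101
193 = 11000001
Binary: 00110101.01111000.10111101.11000001


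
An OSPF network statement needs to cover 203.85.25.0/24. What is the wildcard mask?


Subnet mask: 255.255.255.0
Wildcard = 255.255.255.255 - subnet mask
255 - 255 = 0
255 - 255 = 0
255 - 255 = 0
255 - 0 = 255
Wildcard: 0.0.0.255


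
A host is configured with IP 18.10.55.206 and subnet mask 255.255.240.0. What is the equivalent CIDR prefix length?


Binary: 11111111.11111111.11110000.00000000
Count leading 1s
Prefix: /20


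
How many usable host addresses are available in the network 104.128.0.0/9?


Host bits = 32 - 9 = 23
Total addresses = 2^23 = 8388608
Usable = total - 2 (network and broadcast)
Usable hosts: 8388606


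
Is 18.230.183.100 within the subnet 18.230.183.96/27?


Subnet network: 18.230.183.96
Test IP AND mask: 18.230.183.96
Yes, 18.230.183.100 is in 18.230.183.96/27


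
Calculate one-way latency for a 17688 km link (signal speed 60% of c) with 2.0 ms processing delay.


Speed = 0.6 * 3e5 km/s = 180000 km/s
Propagation delay = 17688 / 180000 = 0.0983 s = 98.2667 ms
Processing delay = 2.0 ms
Total one-way latency = 100.2667 ms


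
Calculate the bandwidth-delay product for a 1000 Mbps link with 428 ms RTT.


BDP = bandwidth * RTT
= 1000 Mbps * 428 ms
= 1000 * 1e6 * 428 / 1000 bits
= 428000000 bits
= 53500000 bytes
= 52246.0938 KB
BDP = 428000000 bits (53500000 bytes)


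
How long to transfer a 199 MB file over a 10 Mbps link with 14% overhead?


Effective throughput = 10 * (1 - 14/100) = 8.6 Mbps
File size in Mb = 199 * 8 = 1592 Mb
Time = 1592 / 8.6
Time = 185.1163 seconds


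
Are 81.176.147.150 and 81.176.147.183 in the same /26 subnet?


Mask: 255.255.255.192
81.176.147.150 AND mask = 81.176.147.128
81.176.147.183 AND mask = 81.176.147.128
Yes, same subnet (81.176.147.128)


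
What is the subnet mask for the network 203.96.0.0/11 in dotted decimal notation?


/11 means 11 network bits, 21 host bits
Binary: 11111111111000000000000000000000
Mask: 255.224.0.0


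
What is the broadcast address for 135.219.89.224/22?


Network: 135.219.88.0/22
Host bits = 10
Set all host bits to 1:
Broadcast: 135.219.91.255


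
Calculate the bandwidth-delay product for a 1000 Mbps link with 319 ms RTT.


BDP = bandwidth * RTT
= 1000 Mbps * 319 ms
= 1000 * 1e6 * 319 / 1000 bits
= 319000000 bits
= 39875000 bytes
= 38940.4297 KB
BDP = 319000000 bits (39875000 bytes)


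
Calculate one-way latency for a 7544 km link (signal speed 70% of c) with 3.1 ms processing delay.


Speed = 0.7 * 3e5 km/s = 210000 km/s
Propagation delay = 7544 / 210000 = 0.0359 s = 35.9238 ms
Processing delay = 3.1 ms
Total one-way latency = 39.0238 ms


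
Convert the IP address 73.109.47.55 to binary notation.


73 = 01001001
109 = 01101101
47 = 00101111
55 = 00110111
Binary: 01001001.01101101.00101111.00110111


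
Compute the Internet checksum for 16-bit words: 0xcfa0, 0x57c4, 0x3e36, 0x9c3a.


Sum all words (with carry folding):
+ 0xcfa0 = 0xcfa0
+ 0x57c4 = 0x2765
+ 0x3e36 = 0x659b
+ 0x9c3a = 0x01d6
One's complement: ~0x01d6
Checksum = 0xfe29
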